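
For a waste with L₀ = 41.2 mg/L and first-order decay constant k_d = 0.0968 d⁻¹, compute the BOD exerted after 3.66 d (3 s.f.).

y ≈ 12.3 mg/L

y_t = L₀(1 − e^(−k_d t)) = 41.2 × (1 − e^(−0.0968×3.66))
= 41.2 × (1 − 0.7017) = 41.2 × 0.2983 = 12.29 mg/L.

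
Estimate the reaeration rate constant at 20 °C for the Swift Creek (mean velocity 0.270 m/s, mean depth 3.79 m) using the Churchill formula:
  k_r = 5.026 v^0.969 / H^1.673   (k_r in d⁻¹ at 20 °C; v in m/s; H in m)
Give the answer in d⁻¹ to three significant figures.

k_r = 5.026 × 0.270^0.969 / 3.79^1.673 = 5.026 × 0.2812 / 9.291 = 0.1521 d⁻¹.

k_r ≈ 0.152 d⁻¹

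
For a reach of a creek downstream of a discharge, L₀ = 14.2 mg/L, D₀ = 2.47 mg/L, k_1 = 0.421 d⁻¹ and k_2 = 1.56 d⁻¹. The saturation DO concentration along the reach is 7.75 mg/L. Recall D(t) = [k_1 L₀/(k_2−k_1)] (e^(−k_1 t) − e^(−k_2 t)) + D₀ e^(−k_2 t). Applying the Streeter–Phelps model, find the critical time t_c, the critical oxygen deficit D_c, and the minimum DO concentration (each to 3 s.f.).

t_c ≈ 0.592 d; D_c ≈ 2.99 mg/L; min DO ≈ 4.76 mg/L

At the critical point dD/dt = 0, so k_1 L₀ e^(−k_1 t) = k_2 D. Substituting D(t) from the Streeter–Phelps equation and solving for t gives
t_c = ln[(k_2/k_1)(1 − D₀(k_2−k_1)/(k_1 L₀))] / (k_2−k_1).
Here k_2−k_1 = 1.139 d⁻¹ and 1 − D₀(k_2−k_1)/(k_1 L₀) = 1 − 2.47×1.139/(0.421×14.2) = 0.5294, so
t_c = ln(3.705 × 0.5294) / 1.139 = 0.6738 / 1.139 = 0.5916 d.
L(t_c) = L₀ e^(−k_1 t_c) = 14.2 × 0.7795 = 11.07 mg/L, and at the critical point k_2 D_c = k_1 L, so D_c = (0.421/1.56) × 11.07 = 2.987 mg/L.
Minimum DO = C_s − D_c = 7.75 − 2.987 = 4.763 mg/L.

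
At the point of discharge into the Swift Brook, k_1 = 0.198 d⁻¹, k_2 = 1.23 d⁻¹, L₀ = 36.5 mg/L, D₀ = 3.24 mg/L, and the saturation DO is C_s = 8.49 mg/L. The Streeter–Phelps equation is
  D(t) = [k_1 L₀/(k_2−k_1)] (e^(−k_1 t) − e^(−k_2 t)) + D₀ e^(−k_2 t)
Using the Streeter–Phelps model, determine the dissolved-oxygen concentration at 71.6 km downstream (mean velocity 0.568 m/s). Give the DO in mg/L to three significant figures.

Travel time t = x/v = 71.6 km / (0.568 m/s) = 71600 m / 0.568 m/s = 126100 s = 1.459 d.
k_1 L₀/(k_2−k_1) = 0.198×36.5/(1.23−0.198) = 7.227/1.032 = 7.003 mg/L.
e^(−k_1 t) = e^(−0.198×1.459) = 0.7491; e^(−k_2 t) = e^(−1.23×1.459) = 0.1662.
D = 7.003 × (0.7491 − 0.1662) + 3.24 × 0.1662 = 4.082 + 0.5385 = 4.620 mg/L.
DO = C_s − D = 8.49 − 4.620 = 3.870 mg/L.

DO ≈ 3.87 mg/L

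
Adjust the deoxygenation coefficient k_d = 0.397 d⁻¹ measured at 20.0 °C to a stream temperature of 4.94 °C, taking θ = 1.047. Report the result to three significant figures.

k_d ≈ 0.199 d⁻¹

k_d(T₂) = k_d(T₁) · θ^(T₂−T₁) = 0.397 × 1.047^(4.94−20.0)
= 0.397 × 1.047^-15.1 = 0.397 × 0.5007 = 0.1988 d⁻¹.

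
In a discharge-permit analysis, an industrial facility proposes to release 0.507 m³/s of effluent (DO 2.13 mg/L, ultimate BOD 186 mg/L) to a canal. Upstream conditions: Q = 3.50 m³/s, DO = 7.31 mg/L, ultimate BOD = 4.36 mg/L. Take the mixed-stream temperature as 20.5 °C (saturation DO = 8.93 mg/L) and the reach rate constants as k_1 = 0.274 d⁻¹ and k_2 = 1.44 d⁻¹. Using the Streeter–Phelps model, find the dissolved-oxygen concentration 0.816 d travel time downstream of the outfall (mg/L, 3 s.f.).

DO ≈ 5.07 mg/L

Mixed DO = (3.50×7.31 + 0.507×2.13)/(3.50+0.507) = 26.66/4.007 = 6.655 mg/L.
Mixed L₀ = (3.50×4.36 + 0.507×186)/(4.007) = 109.6/4.007 = 27.34 mg/L.
Initial deficit D₀ = C_s − DO₀ = 8.93 − 6.655 = 2.275 mg/L.
D(0.816) = [0.274×27.34/(1.44−0.274)](e^(−0.274×0.816) − e^(−1.44×0.816)) + 2.275 e^(−1.44×0.816)
= 6.425 × (0.7996 − 0.3088) + 2.275 × 0.3088 = 3.856 mg/L.
DO = 8.93 − 3.856 = 5.074 mg/L.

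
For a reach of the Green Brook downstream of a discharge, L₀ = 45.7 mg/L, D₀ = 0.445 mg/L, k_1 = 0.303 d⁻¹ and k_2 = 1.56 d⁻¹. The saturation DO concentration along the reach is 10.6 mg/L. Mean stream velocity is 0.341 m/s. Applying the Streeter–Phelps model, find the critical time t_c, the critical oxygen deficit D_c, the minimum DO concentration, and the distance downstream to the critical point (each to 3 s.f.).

t_c ≈ 1.27 d; D_c ≈ 6.04 mg/L; min DO ≈ 4.56 mg/L; x_c ≈ 37.4 km

t_c = [1/(k_2−k_1)] ln[(k_2/k_1)(1 − D₀(k_2−k_1)/(k_1 L₀))]
= [1/(1.56−0.303)] ln[(1.56/0.303)(1 − 0.445×1.257/(0.303×45.7))]
= (1/1.257) ln[5.149 × 0.9596] = 0.7955 × ln(4.941) = 0.7955 × 1.597 = 1.271 d.
L(t_c) = L₀ e^(−k_1 t_c) = 45.7 × 0.6804 = 31.09 mg/L, and at the critical point k_2 D_c = k_1 L, so D_c = (0.303/1.56) × 31.09 = 6.039 mg/L.
Minimum DO = C_s − D_c = 10.6 − 6.039 = 4.561 mg/L.
x_c = v t_c = 0.341 m/s × 1.271 d × 86400 s/d = 37440 m ≈ 37.4 km.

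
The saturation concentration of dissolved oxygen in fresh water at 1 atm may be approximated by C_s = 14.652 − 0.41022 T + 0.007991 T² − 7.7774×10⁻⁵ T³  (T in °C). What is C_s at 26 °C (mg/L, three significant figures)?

C_s = 14.652 − 0.41022×26 + 0.007991×26² − 7.7774×10⁻⁵×26³ = 8.021 mg/L.

C_s ≈ 8.02 mg/L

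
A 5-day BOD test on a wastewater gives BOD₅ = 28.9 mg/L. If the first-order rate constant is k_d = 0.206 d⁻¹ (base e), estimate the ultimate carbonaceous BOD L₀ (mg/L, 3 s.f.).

L₀ ≈ 44.9 mg/L

BOD₅ = L₀(1 − e^(−5k_d)) ⇒ L₀ = BOD₅ / (1 − e^(−5×0.206))
= 28.9 / (1 − 0.3570) = 28.9 / 0.6430 = 44.95 mg/L.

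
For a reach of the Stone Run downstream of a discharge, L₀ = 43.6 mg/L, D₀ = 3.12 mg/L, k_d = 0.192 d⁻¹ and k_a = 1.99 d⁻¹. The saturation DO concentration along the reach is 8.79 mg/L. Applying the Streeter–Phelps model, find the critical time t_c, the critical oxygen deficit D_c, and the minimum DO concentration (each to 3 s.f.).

t_c = [1/(k_a−k_d)] ln[(k_a/k_d)(1 − D₀(k_a−k_d)/(k_d L₀))]
= [1/(1.99−0.192)] ln[(1.99/0.192)(1 − 3.12×1.798/(0.192×43.6))]
= (1/1.798) ln[10.36 × 0.3299] = 0.5562 × ln(3.419) = 0.5562 × 1.229 = 0.6837 d.
D_c = (k_d/k_a) L₀ e^(−k_d t_c) = (0.192/1.99) × 43.6 × e^(−0.192×0.6837) = 0.09648 × 43.6 × 0.8770 = 3.689 mg/L.
Minimum DO = C_s − D_c = 8.79 − 3.689 = 5.101 mg/L.

t_c ≈ 0.684 d; D_c ≈ 3.69 mg/L; min DO ≈ 5.10 mg/L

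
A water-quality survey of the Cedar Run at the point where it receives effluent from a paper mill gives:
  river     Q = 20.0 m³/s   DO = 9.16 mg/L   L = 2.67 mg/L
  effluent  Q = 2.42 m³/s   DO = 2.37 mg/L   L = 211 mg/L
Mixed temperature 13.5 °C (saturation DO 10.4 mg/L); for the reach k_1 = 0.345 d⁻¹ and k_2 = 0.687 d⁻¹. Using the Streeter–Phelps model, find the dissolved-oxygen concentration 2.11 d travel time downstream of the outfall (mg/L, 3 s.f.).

DO ≈ 3.64 mg/L

Mixed DO = (20.0×9.16 + 2.42×2.37)/(20.0+2.42) = 188.9/22.42 = 8.427 mg/L.
Mixed L₀ = (20.0×2.67 + 2.42×211)/(22.42) = 564.0/22.42 = 25.16 mg/L.
Initial deficit D₀ = C_s − DO₀ = 10.4 − 8.427 = 1.973 mg/L.
D(2.11) = [0.345×25.16/(0.687−0.345)](e^(−0.345×2.11) − e^(−0.687×2.11)) + 1.973 e^(−0.687×2.11)
= 25.38 × (0.4829 − 0.2347) + 1.973 × 0.2347 = 6.762 mg/L.
DO = 10.4 − 6.762 = 3.638 mg/L.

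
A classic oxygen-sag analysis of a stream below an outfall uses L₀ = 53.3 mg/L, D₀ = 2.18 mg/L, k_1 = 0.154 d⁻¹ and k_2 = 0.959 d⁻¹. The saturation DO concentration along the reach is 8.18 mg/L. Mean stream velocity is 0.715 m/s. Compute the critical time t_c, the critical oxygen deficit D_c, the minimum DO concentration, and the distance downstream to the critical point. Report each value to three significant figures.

t_c = [1/(k_2−k_1)] ln[(k_2/k_1)(1 − D₀(k_2−k_1)/(k_1 L₀))]
= [1/(0.959−0.154)] ln[(0.959/0.154)(1 − 2.18×0.8050/(0.154×53.3))]
= (1/0.8050) ln[6.227 × 0.7862] = 1.242 × ln(4.896) = 1.242 × 1.588 = 1.973 d.
D_c = (k_1/k_2) L₀ e^(−k_1 t_c) = (0.154/0.959) × 53.3 × e^(−0.154×1.973) = 0.1606 × 53.3 × 0.7380 = 6.316 mg/L.
Minimum DO = C_s − D_c = 8.18 − 6.316 = 1.864 mg/L.
x_c = v t_c = 0.715 m/s × 1.973 d × 86400 s/d = 121900 m ≈ 122 km.

t_c ≈ 1.97 d; D_c ≈ 6.32 mg/L; min DO ≈ 1.86 mg/L; x_c ≈ 122 km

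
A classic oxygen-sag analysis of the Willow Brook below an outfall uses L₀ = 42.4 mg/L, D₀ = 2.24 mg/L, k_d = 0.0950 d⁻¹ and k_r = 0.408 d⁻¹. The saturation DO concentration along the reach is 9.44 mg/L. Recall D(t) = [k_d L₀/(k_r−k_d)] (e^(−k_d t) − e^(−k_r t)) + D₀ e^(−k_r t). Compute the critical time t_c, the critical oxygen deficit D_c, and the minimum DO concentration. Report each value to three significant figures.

t_c ≈ 4.05 d; D_c ≈ 6.72 mg/L; min DO ≈ 2.72 mg/L

t_c = [1/(k_r−k_d)] ln[(k_r/k_d)(1 − D₀(k_r−k_d)/(k_d L₀))]
= [1/(0.408−0.0950)] ln[(0.408/0.0950)(1 − 2.24×0.3130/(0.0950×42.4))]
= (1/0.3130) ln[4.295 × 0.8259] = 3.195 × ln(3.547) = 3.195 × 1.266 = 4.045 d.
D_c = (k_d/k_r) L₀ e^(−k_d t_c) = (0.0950/0.408) × 42.4 × e^(−0.0950×4.045) = 0.2328 × 42.4 × 0.6809 = 6.723 mg/L.
Minimum DO = C_s − D_c = 9.44 − 6.723 = 2.717 mg/L.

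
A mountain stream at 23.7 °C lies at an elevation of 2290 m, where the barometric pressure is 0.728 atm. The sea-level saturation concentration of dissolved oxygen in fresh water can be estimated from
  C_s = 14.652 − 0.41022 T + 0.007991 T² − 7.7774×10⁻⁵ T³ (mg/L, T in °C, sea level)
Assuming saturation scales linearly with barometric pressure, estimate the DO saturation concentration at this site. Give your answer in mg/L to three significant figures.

At sea level: C_s = 14.652 − 0.41022×23.7 + 0.007991×23.7² − 7.7774×10⁻⁵×23.7³ = 8.383 mg/L.
Pressure correction: C_s' = 8.383 × 0.728 = 6.103 mg/L.

C_s ≈ 6.10 mg/L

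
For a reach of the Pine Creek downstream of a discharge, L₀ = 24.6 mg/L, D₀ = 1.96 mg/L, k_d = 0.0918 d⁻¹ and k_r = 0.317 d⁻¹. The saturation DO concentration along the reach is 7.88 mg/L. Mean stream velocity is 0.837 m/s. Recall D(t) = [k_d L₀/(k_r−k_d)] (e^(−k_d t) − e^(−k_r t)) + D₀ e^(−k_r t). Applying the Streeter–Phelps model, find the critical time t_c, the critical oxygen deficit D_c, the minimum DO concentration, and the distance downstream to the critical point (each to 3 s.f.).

At the critical point dD/dt = 0, so k_d L₀ e^(−k_d t) = k_r D. Substituting D(t) from the Streeter–Phelps equation and solving for t gives
t_c = ln[(k_r/k_d)(1 − D₀(k_r−k_d)/(k_d L₀))] / (k_r−k_d).
Here k_r−k_d = 0.2252 d⁻¹ and 1 − D₀(k_r−k_d)/(k_d L₀) = 1 − 1.96×0.2252/(0.0918×24.6) = 0.8045, so
t_c = ln(3.453 × 0.8045) / 0.2252 = 1.022 / 0.2252 = 4.537 d.
L(t_c) = L₀ e^(−k_d t_c) = 24.6 × 0.6593 = 16.22 mg/L, and at the critical point k_r D_c = k_d L, so D_c = (0.0918/0.317) × 16.22 = 4.697 mg/L.
Minimum DO = C_s − D_c = 7.88 − 4.697 = 3.183 mg/L.
x_c = v t_c = 0.837 m/s × 4.537 d × 86400 s/d = 328100 m ≈ 328 km.

t_c ≈ 4.54 d; D_c ≈ 4.70 mg/L; min DO ≈ 3.18 mg/L; x_c ≈ 328 km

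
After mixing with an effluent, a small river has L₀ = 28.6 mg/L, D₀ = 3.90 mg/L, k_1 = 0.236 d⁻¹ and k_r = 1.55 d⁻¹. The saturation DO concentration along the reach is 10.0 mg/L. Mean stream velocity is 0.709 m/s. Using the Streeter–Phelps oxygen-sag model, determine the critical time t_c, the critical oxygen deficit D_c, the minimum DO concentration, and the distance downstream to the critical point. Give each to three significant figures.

t_c ≈ 0.349 d; D_c ≈ 4.01 mg/L; min DO ≈ 5.99 mg/L; x_c ≈ 21.4 km

With k_r/k_1 = 6.568 and 1 − D₀(k_r−k_1)/(k_1 L₀) = 0.2408,
t_c = ln(6.568 × 0.2408) / (1.55 − 0.236) = ln(1.581) / 1.314 = 0.4582/1.314 = 0.3487 d.
L(t_c) = L₀ e^(−k_1 t_c) = 28.6 × 0.9210 = 26.34 mg/L, and at the critical point k_r D_c = k_1 L, so D_c = (0.236/1.55) × 26.34 = 4.011 mg/L.
Minimum DO = C_s − D_c = 10.0 − 4.011 = 5.989 mg/L.
x_c = v t_c = 0.709 m/s × 0.3487 d × 86400 s/d = 21360 m ≈ 21.4 km.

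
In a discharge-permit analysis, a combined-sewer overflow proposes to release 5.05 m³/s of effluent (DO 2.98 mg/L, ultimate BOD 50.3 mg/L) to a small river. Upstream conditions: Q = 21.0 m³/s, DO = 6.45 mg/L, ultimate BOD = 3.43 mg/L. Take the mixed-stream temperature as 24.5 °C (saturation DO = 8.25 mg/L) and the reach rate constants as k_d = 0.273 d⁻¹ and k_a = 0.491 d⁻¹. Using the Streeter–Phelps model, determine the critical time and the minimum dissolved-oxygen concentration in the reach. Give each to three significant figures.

Mixed DO = (21.0×6.45 + 5.05×2.98)/(21.0+5.05) = 150.5/26.05 = 5.777 mg/L.
Mixed L₀ = (21.0×3.43 + 5.05×50.3)/(26.05) = 326.0/26.05 = 12.52 mg/L.
Initial deficit D₀ = C_s − DO₀ = 8.25 − 5.777 = 2.473 mg/L.
t_c = (1/0.2180) ln[(0.491/0.273)(1 − 2.473×0.2180/(0.273×12.52))] = 4.587 × ln(1.515) = 1.905 d.
D_c = (0.273/0.491) × 12.52 × e^(−0.273×1.905) = 0.5560 × 12.52 × 0.5945 = 4.137 mg/L.
Minimum DO = 8.25 − 4.137 = 4.113 mg/L.

t_c ≈ 1.90 d; minimum DO ≈ 4.11 mg/L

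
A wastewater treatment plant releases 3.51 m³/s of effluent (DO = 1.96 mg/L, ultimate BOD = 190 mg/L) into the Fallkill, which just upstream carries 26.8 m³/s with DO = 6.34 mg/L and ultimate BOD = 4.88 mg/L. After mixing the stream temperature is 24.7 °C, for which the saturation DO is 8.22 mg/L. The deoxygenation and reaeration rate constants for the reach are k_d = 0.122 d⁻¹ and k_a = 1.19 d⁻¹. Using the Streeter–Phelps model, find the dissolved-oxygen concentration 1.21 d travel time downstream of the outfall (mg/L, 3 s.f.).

DO ≈ 5.77 mg/L

Mixed DO = (26.8×6.34 + 3.51×1.96)/(26.8+3.51) = 176.8/30.31 = 5.833 mg/L.
Mixed L₀ = (26.8×4.88 + 3.51×190)/(30.31) = 797.7/30.31 = 26.32 mg/L.
Initial deficit D₀ = C_s − DO₀ = 8.22 − 5.833 = 2.387 mg/L.
D(1.21) = [0.122×26.32/(1.19−0.122)](e^(−0.122×1.21) − e^(−1.19×1.21)) + 2.387 e^(−1.19×1.21)
= 3.006 × (0.8628 − 0.2370) + 2.387 × 0.2370 = 2.447 mg/L.
DO = 8.22 − 2.447 = 5.773 mg/L.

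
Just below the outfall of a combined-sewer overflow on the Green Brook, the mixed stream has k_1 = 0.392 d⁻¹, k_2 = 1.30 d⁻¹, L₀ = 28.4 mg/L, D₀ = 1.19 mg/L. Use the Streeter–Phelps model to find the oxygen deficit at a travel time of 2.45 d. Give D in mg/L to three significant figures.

k_1 L₀/(k_2−k_1) = 0.392×28.4/(1.30−0.392) = 11.13/0.9080 = 12.26 mg/L.
e^(−k_1 t) = e^(−0.392×2.450) = 0.3827; e^(−k_2 t) = e^(−1.30×2.450) = 0.04138.
D = 12.26 × (0.3827 − 0.04138) + 1.19 × 0.04138 = 4.185 + 0.04924 = 4.235 mg/L.

D ≈ 4.23 mg/L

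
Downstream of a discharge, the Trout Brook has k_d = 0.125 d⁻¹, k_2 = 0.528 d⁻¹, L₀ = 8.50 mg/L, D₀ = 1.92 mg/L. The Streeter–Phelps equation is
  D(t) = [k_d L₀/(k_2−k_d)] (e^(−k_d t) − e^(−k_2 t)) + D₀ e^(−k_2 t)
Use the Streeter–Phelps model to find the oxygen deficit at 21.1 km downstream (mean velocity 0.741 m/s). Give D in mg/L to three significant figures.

D ≈ 1.93 mg/L

Travel time t = x/v = 21.1 km / (0.741 m/s) = 21100 m / 0.741 m/s = 28480 s = 0.3296 d.
k_d L₀/(k_2−k_d) = 0.125×8.50/(0.528−0.125) = 1.062/0.4030 = 2.636 mg/L.
e^(−k_d t) = e^(−0.125×0.3296) = 0.9596; e^(−k_2 t) = e^(−0.528×0.3296) = 0.8403.
D = 2.636 × (0.9596 − 0.8403) + 1.92 × 0.8403 = 0.3147 + 1.613 = 1.928 mg/L.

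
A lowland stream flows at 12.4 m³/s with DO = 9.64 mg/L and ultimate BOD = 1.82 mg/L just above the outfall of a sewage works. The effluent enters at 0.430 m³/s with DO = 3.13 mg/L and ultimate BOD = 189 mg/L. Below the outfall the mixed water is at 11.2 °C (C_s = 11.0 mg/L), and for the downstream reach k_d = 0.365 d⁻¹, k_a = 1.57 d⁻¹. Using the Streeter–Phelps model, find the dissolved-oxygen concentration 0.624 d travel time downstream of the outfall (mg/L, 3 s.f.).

Mixed DO = (12.4×9.64 + 0.430×3.13)/(12.4+0.430) = 120.9/12.83 = 9.422 mg/L.
Mixed L₀ = (12.4×1.82 + 0.430×189)/(12.83) = 103.8/12.83 = 8.093 mg/L.
Initial deficit D₀ = C_s − DO₀ = 11.0 − 9.422 = 1.578 mg/L.
D(0.624) = [0.365×8.093/(1.57−0.365)](e^(−0.365×0.624) − e^(−1.57×0.624)) + 1.578 e^(−1.57×0.624)
= 2.452 × (0.7963 − 0.3754) + 1.578 × 0.3754 = 1.624 mg/L.
DO = 11.0 − 1.624 = 9.376 mg/L.

DO ≈ 9.38 mg/L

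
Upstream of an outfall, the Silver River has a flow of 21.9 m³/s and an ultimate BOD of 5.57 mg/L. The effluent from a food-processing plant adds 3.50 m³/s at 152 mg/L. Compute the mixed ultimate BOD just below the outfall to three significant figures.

25.7 mg/L

Flow-weighted mixing: C = (Q_r C_r + Q_w C_w)/(Q_r + Q_w)
= (21.9×5.57 + 3.50×152)/(21.9 + 3.50) = 654.0/25.40 = 25.75 mg/L.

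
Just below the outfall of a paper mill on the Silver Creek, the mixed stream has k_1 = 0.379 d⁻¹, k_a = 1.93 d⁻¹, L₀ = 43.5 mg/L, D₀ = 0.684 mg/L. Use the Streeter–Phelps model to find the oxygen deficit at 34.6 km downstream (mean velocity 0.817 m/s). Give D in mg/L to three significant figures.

D ≈ 4.97 mg/L

Travel time t = x/v = 34.6 km / (0.817 m/s) = 34600 m / 0.817 m/s = 42350 s = 0.4902 d.
k_1 L₀/(k_a−k_1) = 0.379×43.5/(1.93−0.379) = 16.49/1.551 = 10.63 mg/L.
e^(−k_1 t) = e^(−0.379×0.4902) = 0.8305; e^(−k_a t) = e^(−1.93×0.4902) = 0.3883.
D = 10.63 × (0.8305 − 0.3883) + 0.684 × 0.3883 = 4.700 + 0.2656 = 4.966 mg/L.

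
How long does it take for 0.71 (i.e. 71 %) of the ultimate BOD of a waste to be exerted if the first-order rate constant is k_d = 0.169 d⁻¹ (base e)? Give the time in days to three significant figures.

y/L₀ = 1 − e^(−k_d t) = 0.71 ⇒ e^(−k_d t) = 0.290
t = −ln(0.290) / 0.169 = 1.238 / 0.169 = 7.325 d.

t ≈ 7.32 d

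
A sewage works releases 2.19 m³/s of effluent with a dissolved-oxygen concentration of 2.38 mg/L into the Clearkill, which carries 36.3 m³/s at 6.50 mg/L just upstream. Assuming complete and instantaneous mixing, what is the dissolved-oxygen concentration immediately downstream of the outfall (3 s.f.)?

6.27 mg/L

Flow-weighted mixing: C = (Q_r C_r + Q_w C_w)/(Q_r + Q_w)
= (36.3×6.50 + 2.19×2.38)/(36.3 + 2.19) = 241.2/38.49 = 6.266 mg/L.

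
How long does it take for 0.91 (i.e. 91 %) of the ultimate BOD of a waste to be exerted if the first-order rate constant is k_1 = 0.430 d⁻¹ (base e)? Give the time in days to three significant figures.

y/L₀ = 1 − e^(−k_1 t) = 0.91 ⇒ e^(−k_1 t) = 0.0900
t = −ln(0.0900) / 0.430 = 2.408 / 0.430 = 5.600 d.

t ≈ 5.60 d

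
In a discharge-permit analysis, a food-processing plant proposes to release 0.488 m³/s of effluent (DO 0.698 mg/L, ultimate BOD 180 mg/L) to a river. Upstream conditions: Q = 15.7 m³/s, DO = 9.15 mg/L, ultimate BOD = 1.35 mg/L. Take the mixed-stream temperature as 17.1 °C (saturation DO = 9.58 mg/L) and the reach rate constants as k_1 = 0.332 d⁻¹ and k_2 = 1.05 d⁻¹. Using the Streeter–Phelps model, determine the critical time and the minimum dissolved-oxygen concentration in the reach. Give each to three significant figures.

t_c ≈ 1.26 d; minimum DO ≈ 8.18 mg/L

Mixed DO = (15.7×9.15 + 0.488×0.698)/(15.7+0.488) = 144.0/16.19 = 8.895 mg/L.
Mixed L₀ = (15.7×1.35 + 0.488×180)/(16.19) = 109.0/16.19 = 6.736 mg/L.
Initial deficit D₀ = C_s − DO₀ = 9.58 − 8.895 = 0.6848 mg/L.
t_c = (1/0.7180) ln[(1.05/0.332)(1 − 0.6848×0.7180/(0.332×6.736))] = 1.393 × ln(2.467) = 1.258 d.
D_c = (0.332/1.05) × 6.736 × e^(−0.332×1.258) = 0.3162 × 6.736 × 0.6586 = 1.403 mg/L.
Minimum DO = 9.58 − 1.403 = 8.177 mg/L.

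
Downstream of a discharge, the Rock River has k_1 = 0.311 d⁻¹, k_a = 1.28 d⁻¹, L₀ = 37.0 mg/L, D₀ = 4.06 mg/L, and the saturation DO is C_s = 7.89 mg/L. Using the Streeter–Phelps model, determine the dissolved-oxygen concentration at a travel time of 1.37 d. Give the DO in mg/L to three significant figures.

DO ≈ 1.49 mg/L

k_1 L₀/(k_a−k_1) = 0.311×37.0/(1.28−0.311) = 11.51/0.9690 = 11.88 mg/L.
e^(−k_1 t) = e^(−0.311×1.370) = 0.6531; e^(−k_a t) = e^(−1.28×1.370) = 0.1731.
D = 11.88 × (0.6531 − 0.1731) + 4.06 × 0.1731 = 5.699 + 0.7030 = 6.402 mg/L.
DO = C_s − D = 7.89 − 6.402 = 1.488 mg/L.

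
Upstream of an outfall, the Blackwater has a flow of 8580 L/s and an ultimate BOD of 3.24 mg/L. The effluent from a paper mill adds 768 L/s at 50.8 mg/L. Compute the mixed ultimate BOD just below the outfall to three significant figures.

7.15 mg/L

Flow-weighted mixing: C = (Q_r C_r + Q_w C_w)/(Q_r + Q_w)
= (8580×3.24 + 768×50.8)/(8580 + 768) = 66810/9348 = 7.147 mg/L.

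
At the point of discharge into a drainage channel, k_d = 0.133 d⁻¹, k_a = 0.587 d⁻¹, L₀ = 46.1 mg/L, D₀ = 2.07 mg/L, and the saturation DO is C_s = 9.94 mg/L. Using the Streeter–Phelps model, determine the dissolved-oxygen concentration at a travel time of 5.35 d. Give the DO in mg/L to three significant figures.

k_d L₀/(k_a−k_d) = 0.133×46.1/(0.587−0.133) = 6.131/0.4540 = 13.51 mg/L.
e^(−k_d t) = e^(−0.133×5.350) = 0.4909; e^(−k_a t) = e^(−0.587×5.350) = 0.04326.
D = 13.51 × (0.4909 − 0.04326) + 2.07 × 0.04326 = 6.045 + 0.08956 = 6.135 mg/L.
DO = C_s − D = 9.94 − 6.135 = 3.805 mg/L.

DO ≈ 3.81 mg/L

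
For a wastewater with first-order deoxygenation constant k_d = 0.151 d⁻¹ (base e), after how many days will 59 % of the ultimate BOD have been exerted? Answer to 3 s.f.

t ≈ 5.90 d

y/L₀ = 1 − e^(−k_d t) = 0.59 ⇒ e^(−k_d t) = 0.410
t = −ln(0.410) / 0.151 = 0.8916 / 0.151 = 5.905 d.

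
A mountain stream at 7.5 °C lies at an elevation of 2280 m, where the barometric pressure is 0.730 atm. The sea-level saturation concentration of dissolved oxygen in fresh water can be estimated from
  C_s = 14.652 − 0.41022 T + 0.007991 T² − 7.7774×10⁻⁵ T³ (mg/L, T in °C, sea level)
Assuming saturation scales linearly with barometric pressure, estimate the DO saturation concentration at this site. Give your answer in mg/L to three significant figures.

C_s ≈ 8.75 mg/L

At sea level: C_s = 14.652 − 0.41022×7.5 + 0.007991×7.5² − 7.7774×10⁻⁵×7.5³ = 11.99 mg/L.
Pressure correction: C_s' = 11.99 × 0.730 = 8.754 mg/L.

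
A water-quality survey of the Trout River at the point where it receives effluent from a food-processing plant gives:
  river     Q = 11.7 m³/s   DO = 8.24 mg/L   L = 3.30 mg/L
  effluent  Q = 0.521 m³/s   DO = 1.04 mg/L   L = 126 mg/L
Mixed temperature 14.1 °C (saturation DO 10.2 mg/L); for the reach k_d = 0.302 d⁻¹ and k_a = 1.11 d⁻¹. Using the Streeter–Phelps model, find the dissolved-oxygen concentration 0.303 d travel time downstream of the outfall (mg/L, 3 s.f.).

DO ≈ 7.95 mg/L

Mixed DO = (11.7×8.24 + 0.521×1.04)/(11.7+0.521) = 96.95/12.22 = 7.933 mg/L.
Mixed L₀ = (11.7×3.30 + 0.521×126)/(12.22) = 104.3/12.22 = 8.531 mg/L.
Initial deficit D₀ = C_s − DO₀ = 10.2 − 7.933 = 2.267 mg/L.
D(0.303) = [0.302×8.531/(1.11−0.302)](e^(−0.302×0.303) − e^(−1.11×0.303)) + 2.267 e^(−1.11×0.303)
= 3.189 × (0.9126 − 0.7144) + 2.267 × 0.7144 = 2.251 mg/L.
DO = 10.2 − 2.251 = 7.949 mg/L.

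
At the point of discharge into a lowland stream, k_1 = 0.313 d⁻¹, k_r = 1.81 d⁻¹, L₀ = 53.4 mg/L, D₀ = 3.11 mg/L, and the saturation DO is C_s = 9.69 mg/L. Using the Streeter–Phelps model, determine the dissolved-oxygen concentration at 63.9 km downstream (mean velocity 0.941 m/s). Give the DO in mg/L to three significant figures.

Travel time t = x/v = 63.9 km / (0.941 m/s) = 63900 m / 0.941 m/s = 67910 s = 0.7860 d.
k_1 L₀/(k_r−k_1) = 0.313×53.4/(1.81−0.313) = 16.71/1.497 = 11.17 mg/L.
e^(−k_1 t) = e^(−0.313×0.7860) = 0.7819; e^(−k_r t) = e^(−1.81×0.7860) = 0.2411.
D = 11.17 × (0.7819 − 0.2411) + 3.11 × 0.2411 = 6.038 + 0.7498 = 6.788 mg/L.
DO = C_s − D = 9.69 − 6.788 = 2.902 mg/L.

DO ≈ 2.90 mg/L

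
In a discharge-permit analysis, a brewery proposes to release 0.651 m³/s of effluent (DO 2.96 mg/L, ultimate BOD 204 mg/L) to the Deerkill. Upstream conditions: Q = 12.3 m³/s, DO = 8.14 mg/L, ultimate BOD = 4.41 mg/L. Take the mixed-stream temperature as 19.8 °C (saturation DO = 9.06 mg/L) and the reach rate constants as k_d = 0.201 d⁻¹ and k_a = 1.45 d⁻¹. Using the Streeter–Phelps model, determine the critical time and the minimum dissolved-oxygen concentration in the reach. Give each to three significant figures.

t_c ≈ 1.01 d; minimum DO ≈ 7.43 mg/L

Mixed DO = (12.3×8.14 + 0.651×2.96)/(12.3+0.651) = 102.0/12.95 = 7.880 mg/L.
Mixed L₀ = (12.3×4.41 + 0.651×204)/(12.95) = 187.0/12.95 = 14.44 mg/L.
Initial deficit D₀ = C_s − DO₀ = 9.06 − 7.880 = 1.180 mg/L.
t_c = (1/1.249) ln[(1.45/0.201)(1 − 1.180×1.249/(0.201×14.44))] = 0.8006 × ln(3.550) = 1.014 d.
D_c = (0.201/1.45) × 14.44 × e^(−0.201×1.014) = 0.1386 × 14.44 × 0.8155 = 1.633 mg/L.
Minimum DO = 9.06 − 1.633 = 7.427 mg/L.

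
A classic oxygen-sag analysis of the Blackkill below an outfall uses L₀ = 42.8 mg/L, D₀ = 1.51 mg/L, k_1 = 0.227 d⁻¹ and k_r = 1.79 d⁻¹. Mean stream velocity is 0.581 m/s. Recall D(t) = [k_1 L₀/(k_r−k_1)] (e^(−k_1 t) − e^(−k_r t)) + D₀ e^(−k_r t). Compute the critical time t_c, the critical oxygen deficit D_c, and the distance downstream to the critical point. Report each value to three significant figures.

At the critical point dD/dt = 0, so k_1 L₀ e^(−k_1 t) = k_r D. Substituting D(t) from the Streeter–Phelps equation and solving for t gives
t_c = ln[(k_r/k_1)(1 − D₀(k_r−k_1)/(k_1 L₀))] / (k_r−k_1).
Here k_r−k_1 = 1.563 d⁻¹ and 1 − D₀(k_r−k_1)/(k_1 L₀) = 1 − 1.51×1.563/(0.227×42.8) = 0.7571, so
t_c = ln(7.885 × 0.7571) / 1.563 = 1.787 / 1.563 = 1.143 d.
D_c = (k_1/k_r) L₀ e^(−k_1 t_c) = (0.227/1.79) × 42.8 × e^(−0.227×1.143) = 0.1268 × 42.8 × 0.7714 = 4.187 mg/L.
x_c = v t_c = 0.581 m/s × 1.143 d × 86400 s/d = 57380 m ≈ 57.4 km.

t_c ≈ 1.14 d; D_c ≈ 4.19 mg/L; x_c ≈ 57.4 km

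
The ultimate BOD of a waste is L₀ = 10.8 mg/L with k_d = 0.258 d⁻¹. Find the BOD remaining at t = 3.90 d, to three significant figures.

L ≈ 3.95 mg/L

L_t = L₀ e^(−k_d t) = 10.8 × e^(−0.258×3.90) = 10.8 × 0.3656 = 3.949 mg/L.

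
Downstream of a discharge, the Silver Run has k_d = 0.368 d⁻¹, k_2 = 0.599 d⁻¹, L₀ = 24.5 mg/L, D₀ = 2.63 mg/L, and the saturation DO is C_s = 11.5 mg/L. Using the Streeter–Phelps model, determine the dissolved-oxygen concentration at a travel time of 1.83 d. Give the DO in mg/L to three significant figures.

k_d L₀/(k_2−k_d) = 0.368×24.5/(0.599−0.368) = 9.016/0.2310 = 39.03 mg/L.
e^(−k_d t) = e^(−0.368×1.830) = 0.5100; e^(−k_2 t) = e^(−0.599×1.830) = 0.3341.
D = 39.03 × (0.5100 − 0.3341) + 2.63 × 0.3341 = 6.862 + 0.8788 = 7.740 mg/L.
DO = C_s − D = 11.5 − 7.740 = 3.760 mg/L.

DO ≈ 3.76 mg/L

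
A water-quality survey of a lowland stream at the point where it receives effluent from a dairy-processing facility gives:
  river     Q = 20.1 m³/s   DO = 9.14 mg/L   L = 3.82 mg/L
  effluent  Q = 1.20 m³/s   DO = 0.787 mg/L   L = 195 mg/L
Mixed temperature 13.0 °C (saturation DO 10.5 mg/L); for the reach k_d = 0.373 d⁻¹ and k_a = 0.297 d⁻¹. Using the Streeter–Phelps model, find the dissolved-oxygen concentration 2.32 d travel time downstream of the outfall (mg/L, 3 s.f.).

Mixed DO = (20.1×9.14 + 1.20×0.787)/(20.1+1.20) = 184.7/21.30 = 8.669 mg/L.
Mixed L₀ = (20.1×3.82 + 1.20×195)/(21.30) = 310.8/21.30 = 14.59 mg/L.
Initial deficit D₀ = C_s − DO₀ = 10.5 − 8.669 = 1.831 mg/L.
D(2.32) = [0.373×14.59/(0.297−0.373)](e^(−0.373×2.32) − e^(−0.297×2.32)) + 1.831 e^(−0.297×2.32)
= -71.61 × (0.4209 − 0.5021) + 1.831 × 0.5021 = 6.731 mg/L.
DO = 10.5 − 6.731 = 3.769 mg/L.

DO ≈ 3.77 mg/L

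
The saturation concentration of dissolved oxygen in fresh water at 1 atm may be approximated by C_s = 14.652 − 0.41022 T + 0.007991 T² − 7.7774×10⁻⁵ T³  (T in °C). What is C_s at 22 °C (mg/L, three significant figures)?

C_s = 14.652 − 0.41022×22 + 0.007991×22² − 7.7774×10⁻⁵×22³ = 8.667 mg/L.

C_s ≈ 8.67 mg/L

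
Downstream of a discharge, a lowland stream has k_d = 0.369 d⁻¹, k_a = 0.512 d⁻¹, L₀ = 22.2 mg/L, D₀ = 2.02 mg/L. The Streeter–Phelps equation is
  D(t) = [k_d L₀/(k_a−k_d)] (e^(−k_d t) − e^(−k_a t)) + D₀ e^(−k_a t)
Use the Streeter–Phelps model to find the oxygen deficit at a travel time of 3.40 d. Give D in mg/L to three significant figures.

k_d L₀/(k_a−k_d) = 0.369×22.2/(0.512−0.369) = 8.192/0.1430 = 57.29 mg/L.
e^(−k_d t) = e^(−0.369×3.400) = 0.2852; e^(−k_a t) = e^(−0.512×3.400) = 0.1754.
D = 57.29 × (0.2852 − 0.1754) + 2.02 × 0.1754 = 6.290 + 0.3543 = 6.645 mg/L.

D ≈ 6.64 mg/L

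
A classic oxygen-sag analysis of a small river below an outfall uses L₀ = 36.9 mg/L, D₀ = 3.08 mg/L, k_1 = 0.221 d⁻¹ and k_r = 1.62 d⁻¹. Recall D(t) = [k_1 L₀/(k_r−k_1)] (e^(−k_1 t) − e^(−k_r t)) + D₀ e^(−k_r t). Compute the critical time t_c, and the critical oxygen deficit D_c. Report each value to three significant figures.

t_c ≈ 0.887 d; D_c ≈ 4.14 mg/L

With k_r/k_1 = 7.330 and 1 − D₀(k_r−k_1)/(k_1 L₀) = 0.4716,
t_c = ln(7.330 × 0.4716) / (1.62 − 0.221) = ln(3.457) / 1.399 = 1.240/1.399 = 0.8867 d.
L(t_c) = L₀ e^(−k_1 t_c) = 36.9 × 0.8221 = 30.33 mg/L, and at the critical point k_r D_c = k_1 L, so D_c = (0.221/1.62) × 30.33 = 4.138 mg/L.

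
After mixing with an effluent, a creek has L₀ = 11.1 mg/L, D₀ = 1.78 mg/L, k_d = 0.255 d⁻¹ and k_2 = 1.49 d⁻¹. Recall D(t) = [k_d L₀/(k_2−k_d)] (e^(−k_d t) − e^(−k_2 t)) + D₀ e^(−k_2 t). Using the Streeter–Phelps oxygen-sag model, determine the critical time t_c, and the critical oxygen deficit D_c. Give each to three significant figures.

With k_2/k_d = 5.843 and 1 − D₀(k_2−k_d)/(k_d L₀) = 0.2234,
t_c = ln(5.843 × 0.2234) / (1.49 − 0.255) = ln(1.305) / 1.235 = 0.2663/1.235 = 0.2156 d.
L(t_c) = L₀ e^(−k_d t_c) = 11.1 × 0.9465 = 10.51 mg/L, and at the critical point k_2 D_c = k_d L, so D_c = (0.255/1.49) × 10.51 = 1.798 mg/L.

t_c ≈ 0.216 d; D_c ≈ 1.80 mg/L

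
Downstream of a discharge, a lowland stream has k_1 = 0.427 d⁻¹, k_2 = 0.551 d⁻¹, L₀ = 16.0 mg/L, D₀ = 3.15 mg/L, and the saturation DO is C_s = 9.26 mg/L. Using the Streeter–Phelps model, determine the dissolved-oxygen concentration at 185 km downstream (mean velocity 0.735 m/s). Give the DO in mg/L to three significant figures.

DO ≈ 3.81 mg/L

Travel time t = x/v = 185 km / (0.735 m/s) = 185000 m / 0.735 m/s = 251700 s = 2.913 d.
k_1 L₀/(k_2−k_1) = 0.427×16.0/(0.551−0.427) = 6.832/0.1240 = 55.10 mg/L.
e^(−k_1 t) = e^(−0.427×2.913) = 0.2882; e^(−k_2 t) = e^(−0.551×2.913) = 0.2009.
D = 55.10 × (0.2882 − 0.2009) + 3.15 × 0.2009 = 4.815 + 0.6327 = 5.448 mg/L.
DO = C_s − D = 9.26 − 5.448 = 3.812 mg/L.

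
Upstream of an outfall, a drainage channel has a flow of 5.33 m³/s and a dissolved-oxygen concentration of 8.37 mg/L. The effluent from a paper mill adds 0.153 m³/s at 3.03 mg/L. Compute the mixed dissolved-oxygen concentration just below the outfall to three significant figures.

Flow-weighted mixing: C = (Q_r C_r + Q_w C_w)/(Q_r + Q_w)
= (5.33×8.37 + 0.153×3.03)/(5.33 + 0.153) = 45.08/5.483 = 8.221 mg/L.

8.22 mg/L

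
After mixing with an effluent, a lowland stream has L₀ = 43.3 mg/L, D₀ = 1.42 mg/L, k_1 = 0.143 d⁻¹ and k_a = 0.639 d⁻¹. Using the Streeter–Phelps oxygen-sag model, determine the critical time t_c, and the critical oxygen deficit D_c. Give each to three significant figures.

At the critical point dD/dt = 0, so k_1 L₀ e^(−k_1 t) = k_a D. Substituting D(t) from the Streeter–Phelps equation and solving for t gives
t_c = ln[(k_a/k_1)(1 − D₀(k_a−k_1)/(k_1 L₀))] / (k_a−k_1).
Here k_a−k_1 = 0.4960 d⁻¹ and 1 − D₀(k_a−k_1)/(k_1 L₀) = 1 − 1.42×0.4960/(0.143×43.3) = 0.8863, so
t_c = ln(4.469 × 0.8863) / 0.4960 = 1.376 / 0.4960 = 2.775 d.
D_c = (k_1/k_a) L₀ e^(−k_1 t_c) = (0.143/0.639) × 43.3 × e^(−0.143×2.775) = 0.2238 × 43.3 × 0.6725 = 6.516 mg/L.

t_c ≈ 2.77 d; D_c ≈ 6.52 mg/L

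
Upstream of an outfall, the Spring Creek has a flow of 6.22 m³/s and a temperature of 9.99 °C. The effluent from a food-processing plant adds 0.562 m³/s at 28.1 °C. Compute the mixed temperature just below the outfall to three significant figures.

11.5 °C

Flow-weighted mixing: C = (Q_r C_r + Q_w C_w)/(Q_r + Q_w)
= (6.22×9.99 + 0.562×28.1)/(6.22 + 0.562) = 77.93/6.782 = 11.49 °C.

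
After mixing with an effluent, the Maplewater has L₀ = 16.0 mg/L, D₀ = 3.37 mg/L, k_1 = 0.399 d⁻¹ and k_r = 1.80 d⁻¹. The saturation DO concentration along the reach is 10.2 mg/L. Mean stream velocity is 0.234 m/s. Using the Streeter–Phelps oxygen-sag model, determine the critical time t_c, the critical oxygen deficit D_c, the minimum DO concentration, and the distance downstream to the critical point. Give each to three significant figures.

t_c ≈ 0.115 d; D_c ≈ 3.39 mg/L; min DO ≈ 6.81 mg/L; x_c ≈ 2.33 km

At the critical point dD/dt = 0, so k_1 L₀ e^(−k_1 t) = k_r D. Substituting D(t) from the Streeter–Phelps equation and solving for t gives
t_c = ln[(k_r/k_1)(1 − D₀(k_r−k_1)/(k_1 L₀))] / (k_r−k_1).
Here k_r−k_1 = 1.401 d⁻¹ and 1 − D₀(k_r−k_1)/(k_1 L₀) = 1 − 3.37×1.401/(0.399×16.0) = 0.2604, so
t_c = ln(4.511 × 0.2604) / 1.401 = 0.1612 / 1.401 = 0.1151 d.
D_c = (k_1/k_r) L₀ e^(−k_1 t_c) = (0.399/1.80) × 16.0 × e^(−0.399×0.1151) = 0.2217 × 16.0 × 0.9551 = 3.388 mg/L.
Minimum DO = C_s − D_c = 10.2 − 3.388 = 6.812 mg/L.
x_c = v t_c = 0.234 m/s × 0.1151 d × 86400 s/d = 2326 m ≈ 2.33 km.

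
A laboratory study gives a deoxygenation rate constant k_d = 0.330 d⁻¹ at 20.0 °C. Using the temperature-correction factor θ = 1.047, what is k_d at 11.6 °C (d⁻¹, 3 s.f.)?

k_d(T₂) = k_d(T₁) · θ^(T₂−T₁) = 0.330 × 1.047^(11.6−20.0)
= 0.330 × 1.047^-8.40 = 0.330 × 0.6799 = 0.2244 d⁻¹.

k_d ≈ 0.224 d⁻¹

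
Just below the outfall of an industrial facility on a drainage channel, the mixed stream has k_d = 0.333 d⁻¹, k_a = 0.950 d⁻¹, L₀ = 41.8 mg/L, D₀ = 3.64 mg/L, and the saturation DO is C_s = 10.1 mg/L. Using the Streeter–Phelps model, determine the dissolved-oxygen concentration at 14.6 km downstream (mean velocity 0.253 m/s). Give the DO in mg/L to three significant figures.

Travel time t = x/v = 14.6 km / (0.253 m/s) = 14600 m / 0.253 m/s = 57710 s = 0.6679 d.
k_d L₀/(k_a−k_d) = 0.333×41.8/(0.950−0.333) = 13.92/0.6170 = 22.56 mg/L.
e^(−k_d t) = e^(−0.333×0.6679) = 0.8006; e^(−k_a t) = e^(−0.950×0.6679) = 0.5302.
D = 22.56 × (0.8006 − 0.5302) + 3.64 × 0.5302 = 6.100 + 1.930 = 8.030 mg/L.
DO = C_s − D = 10.1 − 8.030 = 2.070 mg/L.

DO ≈ 2.07 mg/L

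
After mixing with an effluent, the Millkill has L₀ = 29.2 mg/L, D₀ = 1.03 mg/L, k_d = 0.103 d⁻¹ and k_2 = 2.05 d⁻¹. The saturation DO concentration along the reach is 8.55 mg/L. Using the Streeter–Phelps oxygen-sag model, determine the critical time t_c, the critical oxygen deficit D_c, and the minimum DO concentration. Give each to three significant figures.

t_c ≈ 0.972 d; D_c ≈ 1.33 mg/L; min DO ≈ 7.22 mg/L

With k_2/k_d = 19.90 and 1 − D₀(k_2−k_d)/(k_d L₀) = 0.3332,
t_c = ln(19.90 × 0.3332) / (2.05 − 0.103) = ln(6.632) / 1.947 = 1.892/1.947 = 0.9717 d.
D_c = (k_d/k_2) L₀ e^(−k_d t_c) = (0.103/2.05) × 29.2 × e^(−0.103×0.9717) = 0.05024 × 29.2 × 0.9048 = 1.327 mg/L.
Minimum DO = C_s − D_c = 8.55 − 1.327 = 7.223 mg/L.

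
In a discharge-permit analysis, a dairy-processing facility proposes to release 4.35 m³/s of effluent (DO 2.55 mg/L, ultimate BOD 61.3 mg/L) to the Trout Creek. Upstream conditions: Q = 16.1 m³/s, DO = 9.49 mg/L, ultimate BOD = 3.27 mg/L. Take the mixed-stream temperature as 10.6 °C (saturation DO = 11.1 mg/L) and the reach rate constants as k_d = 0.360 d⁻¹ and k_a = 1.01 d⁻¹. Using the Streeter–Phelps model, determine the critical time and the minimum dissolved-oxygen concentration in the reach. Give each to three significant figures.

Mixed DO = (16.1×9.49 + 4.35×2.55)/(16.1+4.35) = 163.9/20.45 = 8.014 mg/L.
Mixed L₀ = (16.1×3.27 + 4.35×61.3)/(20.45) = 319.3/20.45 = 15.61 mg/L.
Initial deficit D₀ = C_s − DO₀ = 11.1 − 8.014 = 3.086 mg/L.
t_c = (1/0.6500) ln[(1.01/0.360)(1 − 3.086×0.6500/(0.360×15.61))] = 1.538 × ln(1.804) = 0.9079 d.
D_c = (0.360/1.01) × 15.61 × e^(−0.360×0.9079) = 0.3564 × 15.61 × 0.7212 = 4.014 mg/L.
Minimum DO = 11.1 − 4.014 = 7.086 mg/L.

t_c ≈ 0.908 d; minimum DO ≈ 7.09 mg/L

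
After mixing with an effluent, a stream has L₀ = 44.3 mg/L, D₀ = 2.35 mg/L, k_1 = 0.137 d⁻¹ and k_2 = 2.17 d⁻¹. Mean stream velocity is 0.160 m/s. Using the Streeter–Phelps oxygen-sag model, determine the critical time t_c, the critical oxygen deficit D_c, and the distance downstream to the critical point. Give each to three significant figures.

t_c = [1/(k_2−k_1)] ln[(k_2/k_1)(1 − D₀(k_2−k_1)/(k_1 L₀))]
= [1/(2.17−0.137)] ln[(2.17/0.137)(1 − 2.35×2.033/(0.137×44.3))]
= (1/2.033) ln[15.84 × 0.2128] = 0.4919 × ln(3.371) = 0.4919 × 1.215 = 0.5977 d.
L(t_c) = L₀ e^(−k_1 t_c) = 44.3 × 0.9214 = 40.82 mg/L, and at the critical point k_2 D_c = k_1 L, so D_c = (0.137/2.17) × 40.82 = 2.577 mg/L.
x_c = v t_c = 0.160 m/s × 0.5977 d × 86400 s/d = 8263 m ≈ 8.26 km.

t_c ≈ 0.598 d; D_c ≈ 2.58 mg/L; x_c ≈ 8.26 km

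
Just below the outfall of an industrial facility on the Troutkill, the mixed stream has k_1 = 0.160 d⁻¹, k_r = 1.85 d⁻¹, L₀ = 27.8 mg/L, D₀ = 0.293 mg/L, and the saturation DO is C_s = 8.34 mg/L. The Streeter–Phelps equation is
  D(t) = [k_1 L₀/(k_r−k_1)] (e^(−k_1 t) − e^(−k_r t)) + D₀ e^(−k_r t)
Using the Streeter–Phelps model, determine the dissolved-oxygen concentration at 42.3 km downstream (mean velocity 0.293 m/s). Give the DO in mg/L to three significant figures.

Travel time t = x/v = 42.3 km / (0.293 m/s) = 42300 m / 0.293 m/s = 144400 s = 1.671 d.
k_1 L₀/(k_r−k_1) = 0.160×27.8/(1.85−0.160) = 4.448/1.690 = 2.632 mg/L.
e^(−k_1 t) = e^(−0.160×1.671) = 0.7654; e^(−k_r t) = e^(−1.85×1.671) = 0.04545.
D = 2.632 × (0.7654 − 0.04545) + 0.293 × 0.04545 = 1.895 + 0.01332 = 1.908 mg/L.
DO = C_s − D = 8.34 − 1.908 = 6.432 mg/L.

DO ≈ 6.43 mg/L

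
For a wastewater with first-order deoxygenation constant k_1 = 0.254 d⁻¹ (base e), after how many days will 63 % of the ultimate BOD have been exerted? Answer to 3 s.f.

y/L₀ = 1 − e^(−k_1 t) = 0.63 ⇒ e^(−k_1 t) = 0.370
t = −ln(0.370) / 0.254 = 0.9943 / 0.254 = 3.914 d.

t ≈ 3.91 d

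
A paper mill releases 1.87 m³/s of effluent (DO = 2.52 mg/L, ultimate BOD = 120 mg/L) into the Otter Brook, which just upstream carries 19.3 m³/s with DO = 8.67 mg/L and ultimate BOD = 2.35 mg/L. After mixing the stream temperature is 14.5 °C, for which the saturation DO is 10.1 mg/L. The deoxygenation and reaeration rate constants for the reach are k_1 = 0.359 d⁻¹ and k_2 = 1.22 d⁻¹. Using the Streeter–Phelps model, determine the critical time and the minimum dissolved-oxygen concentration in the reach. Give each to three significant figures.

t_c ≈ 0.882 d; minimum DO ≈ 7.37 mg/L

Mixed DO = (19.3×8.67 + 1.87×2.52)/(19.3+1.87) = 172.0/21.17 = 8.127 mg/L.
Mixed L₀ = (19.3×2.35 + 1.87×120)/(21.17) = 269.8/21.17 = 12.74 mg/L.
Initial deficit D₀ = C_s − DO₀ = 10.1 − 8.127 = 1.973 mg/L.
t_c = (1/0.8610) ln[(1.22/0.359)(1 − 1.973×0.8610/(0.359×12.74))] = 1.161 × ln(2.136) = 0.8816 d.
D_c = (0.359/1.22) × 12.74 × e^(−0.359×0.8816) = 0.2943 × 12.74 × 0.7287 = 2.732 mg/L.
Minimum DO = 10.1 − 2.732 = 7.368 mg/L.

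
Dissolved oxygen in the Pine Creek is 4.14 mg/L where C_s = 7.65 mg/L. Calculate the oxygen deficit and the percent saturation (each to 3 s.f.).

D ≈ 3.51 mg/L; 54.1 % saturation

D = C_s − C = 7.65 − 4.14 = 3.51 mg/L.
% saturation = 4.14/7.65 × 100 = 54.1 %.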